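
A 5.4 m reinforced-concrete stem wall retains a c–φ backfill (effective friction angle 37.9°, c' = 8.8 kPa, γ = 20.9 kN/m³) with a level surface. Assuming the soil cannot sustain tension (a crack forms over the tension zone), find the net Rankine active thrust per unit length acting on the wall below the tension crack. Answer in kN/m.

K_a = 0.2389; √K_a = 0.4888.
Tension-crack depth z_c = 2c/(γ√K_a) = 2×8.8/(20.9×0.4888) = 1.723 m.
σ_a at base = K_a γ H − 2c√K_a = 0.2389×20.9×5.4 − 2×8.8×0.4888 = 18.36 kPa.
P_a = ½ × 18.36 × (H − z_c) = 0.5×18.36×3.677 = 33.76 kN/m.

33.8 kN/m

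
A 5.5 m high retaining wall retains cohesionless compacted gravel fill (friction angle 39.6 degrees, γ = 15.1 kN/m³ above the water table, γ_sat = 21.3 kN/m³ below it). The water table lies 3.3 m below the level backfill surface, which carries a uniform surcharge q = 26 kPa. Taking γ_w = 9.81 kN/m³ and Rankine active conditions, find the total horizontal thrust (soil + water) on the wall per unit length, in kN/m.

104 kN/m

K_a = tan²(45° − φ/2) = 0.2214.
γ' = 21.3 − 9.81 = 11.49 kN/m³. h₂ = H − d_w = 2.2 m.
σ'_h: at surface K_a·q = 5.757; at WT K_a(q+γd_w) = 16.79; at base K_a(q+γd_w+γ'h₂) = 22.39 kPa.
P₁ = ½(5.757+16.79)×3.3 = 37.20; P₂ = ½(16.79+22.39)×2.2 = 43.10; P_w = ½γ_w h₂² = 23.74.
Total = 37.20+43.10+23.74 = 104.0 kN/m.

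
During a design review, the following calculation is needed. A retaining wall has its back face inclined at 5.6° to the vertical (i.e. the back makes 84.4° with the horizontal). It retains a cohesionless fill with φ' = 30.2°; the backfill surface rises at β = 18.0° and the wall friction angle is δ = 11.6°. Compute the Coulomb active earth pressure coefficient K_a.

0.453

K_a = sin²(α+φ) / [sin²α · sin(α−δ) · (1 + √{sin(φ+δ)sin(φ−β) / (sin(α−δ)sin(α+β))})²].
With α = 84.4°, φ = 30.2°, δ = 11.6°, β = 18.0°: K_a = 0.4532.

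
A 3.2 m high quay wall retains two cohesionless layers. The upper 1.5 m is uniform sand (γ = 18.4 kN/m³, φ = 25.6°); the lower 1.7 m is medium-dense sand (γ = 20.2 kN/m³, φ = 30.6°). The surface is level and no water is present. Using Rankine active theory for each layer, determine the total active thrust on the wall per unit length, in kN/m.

K_a1 = tan²(45°−25.6°/2) = 0.3966; K_a2 = tan²(45°−30.6°/2) = 0.3253.
Layer 1: σ at base = K_a1 γ₁ h₁ = 10.95 kPa; P₁ = ½×10.95×1.5 = 8.209.
Layer 2: σ_v at top = γ₁h₁ = 27.60; σ_h top = K_a2×27.60 = 8.980; σ_h base = K_a2×(27.60+20.2×1.7) = 20.15.
P₂ = ½(8.980+20.15)×1.7 = 24.76. Total P_a = 8.209+24.76 = 32.97 kN/m.

33.0 kN/m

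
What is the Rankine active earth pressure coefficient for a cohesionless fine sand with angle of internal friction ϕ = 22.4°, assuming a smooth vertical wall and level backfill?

K_a = tan²(45° − φ/2) = tan²(33.80°) = 0.4482.

0.448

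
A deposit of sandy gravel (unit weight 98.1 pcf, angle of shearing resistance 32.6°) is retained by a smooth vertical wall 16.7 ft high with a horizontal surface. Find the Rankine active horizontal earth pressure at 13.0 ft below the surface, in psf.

K_a = (1 − sin φ)/(1 + sin φ) = 0.2997.
σ_h = K_a γ z = 0.2997 × 98.1 × 13.0 = 382.3 psf.

382 psf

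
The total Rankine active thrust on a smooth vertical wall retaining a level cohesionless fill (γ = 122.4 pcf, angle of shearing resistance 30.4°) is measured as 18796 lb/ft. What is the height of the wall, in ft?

30.6 ft

K_a = 0.3280. P_a = ½ K_a γ H² ⇒ H = √(2P_a/(K_a γ)).
H = √(2×18796/(0.3280×122.4)) = 30.60 ft.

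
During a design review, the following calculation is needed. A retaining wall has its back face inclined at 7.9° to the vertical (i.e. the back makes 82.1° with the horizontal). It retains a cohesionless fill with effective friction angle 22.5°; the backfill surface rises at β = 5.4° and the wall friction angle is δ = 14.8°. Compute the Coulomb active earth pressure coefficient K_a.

0.499

K_a = sin²(α+φ) / [sin²α · sin(α−δ) · (1 + √{sin(φ+δ)sin(φ−β) / (sin(α−δ)sin(α+β))})²].
With α = 82.1°, φ = 22.5°, δ = 14.8°, β = 5.4°: K_a = 0.4992.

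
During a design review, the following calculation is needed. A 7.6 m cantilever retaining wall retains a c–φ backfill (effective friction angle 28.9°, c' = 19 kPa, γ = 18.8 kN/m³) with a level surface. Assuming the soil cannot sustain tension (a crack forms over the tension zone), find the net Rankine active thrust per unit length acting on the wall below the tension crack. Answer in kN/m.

57.1 kN/m

K_a = 0.3484; √K_a = 0.5902.
Tension-crack depth z_c = 2c/(γ√K_a) = 2×19/(18.8×0.5902) = 3.425 m.
σ_a at base = K_a γ H − 2c√K_a = 0.3484×18.8×7.6 − 2×19×0.5902 = 27.35 kPa.
P_a = ½ × 27.35 × (H − z_c) = 0.5×27.35×4.175 = 57.09 kN/m.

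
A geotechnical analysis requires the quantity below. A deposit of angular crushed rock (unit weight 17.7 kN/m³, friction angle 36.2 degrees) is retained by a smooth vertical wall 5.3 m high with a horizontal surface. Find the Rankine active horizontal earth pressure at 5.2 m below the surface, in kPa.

K_a = (1 − sin φ)/(1 + sin φ) = 0.2574.
σ_h = K_a γ z = 0.2574 × 17.7 × 5.2 = 23.69 kPa.

23.7 kPa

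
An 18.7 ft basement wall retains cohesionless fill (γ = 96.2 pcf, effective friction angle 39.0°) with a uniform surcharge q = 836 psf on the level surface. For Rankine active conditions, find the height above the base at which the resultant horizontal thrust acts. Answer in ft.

7.73 ft

K_a = 0.2275.
Triangular part P₁ = ½K_aγH² = 3827 at H/3 = 6.233 ft; rectangular part P₂ = K_a q H = 3557 at H/2 = 9.350 ft.
ȳ = (P₁·6.233 + P₂·9.350)/(P₁+P₂) = 7.735 ft.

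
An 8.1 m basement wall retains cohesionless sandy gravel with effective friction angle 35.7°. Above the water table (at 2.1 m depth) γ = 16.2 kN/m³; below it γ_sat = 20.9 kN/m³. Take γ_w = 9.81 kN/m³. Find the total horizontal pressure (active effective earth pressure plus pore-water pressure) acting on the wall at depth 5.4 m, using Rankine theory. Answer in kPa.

50.9 kPa

K_a = (1 − sin φ)/(1 + sin φ) = 0.2630.
γ' = 20.9 − 9.81 = 11.09 kN/m³.
Effective vertical stress at 5.4 m: σ'_v = 16.2×2.1 + 11.09×3.30 = 70.62 kPa.
σ'_h = K_a σ'_v = 0.2630 × 70.62 = 18.57 kPa; u = γ_w × 3.30 = 32.37 kPa.
Total σ_h = 18.57 + 32.37 = 50.94 kPa.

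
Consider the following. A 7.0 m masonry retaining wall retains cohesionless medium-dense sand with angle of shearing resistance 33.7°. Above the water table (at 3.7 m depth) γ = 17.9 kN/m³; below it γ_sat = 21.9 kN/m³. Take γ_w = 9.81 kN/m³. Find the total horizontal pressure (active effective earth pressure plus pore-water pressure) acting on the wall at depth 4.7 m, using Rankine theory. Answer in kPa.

K_a = (1 − sin φ)/(1 + sin φ) = 0.2863.
γ' = 21.9 − 9.81 = 12.09 kN/m³.
Effective vertical stress at 4.7 m: σ'_v = 17.9×3.7 + 12.09×1.00 = 78.32 kPa.
σ'_h = K_a σ'_v = 0.2863 × 78.32 = 22.42 kPa; u = γ_w × 1.00 = 9.810 kPa.
Total σ_h = 22.42 + 9.810 = 32.23 kPa.

32.2 kPa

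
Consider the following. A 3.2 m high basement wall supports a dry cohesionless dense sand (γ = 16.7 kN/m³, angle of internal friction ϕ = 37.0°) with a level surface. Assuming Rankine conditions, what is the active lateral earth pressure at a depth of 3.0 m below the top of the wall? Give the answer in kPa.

12.5 kPa

K_a = (1 − sin φ)/(1 + sin φ) = 0.2486.
σ_h = K_a γ z = 0.2486 × 16.7 × 3.0 = 12.45 kPa.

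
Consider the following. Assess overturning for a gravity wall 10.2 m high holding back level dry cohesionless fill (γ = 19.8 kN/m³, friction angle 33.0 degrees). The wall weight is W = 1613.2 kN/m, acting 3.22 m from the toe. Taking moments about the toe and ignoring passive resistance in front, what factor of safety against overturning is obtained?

5.03

K_a = tan²(45° − 33.0°/2) = 0.2948.
P_a = ½K_aγH² = 0.5×0.2948×19.8×10.2² = 303.6 kN/m, acting at H/3 = 3.400 m above the base.
Overturning moment M_o = P_a × H/3 = 303.6 × 3.400 = 1032.
Resisting moment M_r = W × 3.22 = 1613.2 × 3.22 = 5195.
FS_overturning = M_r/M_o = 5195/1032 = 5.032.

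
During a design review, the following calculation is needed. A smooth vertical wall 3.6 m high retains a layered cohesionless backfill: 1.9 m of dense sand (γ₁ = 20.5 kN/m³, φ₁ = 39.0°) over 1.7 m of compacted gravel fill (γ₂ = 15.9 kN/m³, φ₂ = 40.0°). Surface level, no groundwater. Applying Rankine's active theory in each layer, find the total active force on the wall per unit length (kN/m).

27.8 kN/m

K_a1 = tan²(45°−39.0°/2) = 0.2275; K_a2 = tan²(45°−40.0°/2) = 0.2174.
Layer 1: σ at base = K_a1 γ₁ h₁ = 8.861 kPa; P₁ = ½×8.861×1.9 = 8.418.
Layer 2: σ_v at top = γ₁h₁ = 38.95; σ_h top = K_a2×38.95 = 8.469; σ_h base = K_a2×(38.95+15.9×1.7) = 14.35.
P₂ = ½(8.469+14.35)×1.7 = 19.39. Total P_a = 8.418+19.39 = 27.81 kN/m.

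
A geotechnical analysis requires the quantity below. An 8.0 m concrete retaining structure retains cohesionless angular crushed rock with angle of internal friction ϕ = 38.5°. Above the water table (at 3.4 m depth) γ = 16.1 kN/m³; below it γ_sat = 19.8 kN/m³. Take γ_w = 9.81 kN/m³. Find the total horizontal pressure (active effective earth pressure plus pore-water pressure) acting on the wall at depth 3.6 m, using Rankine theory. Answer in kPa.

K_a = (1 − sin φ)/(1 + sin φ) = 0.2327.
γ' = 19.8 − 9.81 = 9.990 kN/m³.
Effective vertical stress at 3.6 m: σ'_v = 16.1×3.4 + 9.990×0.200 = 56.74 kPa.
σ'_h = K_a σ'_v = 0.2327 × 56.74 = 13.20 kPa; u = γ_w × 0.200 = 1.962 kPa.
Total σ_h = 13.20 + 1.962 = 15.16 kPa.

15.2 kPa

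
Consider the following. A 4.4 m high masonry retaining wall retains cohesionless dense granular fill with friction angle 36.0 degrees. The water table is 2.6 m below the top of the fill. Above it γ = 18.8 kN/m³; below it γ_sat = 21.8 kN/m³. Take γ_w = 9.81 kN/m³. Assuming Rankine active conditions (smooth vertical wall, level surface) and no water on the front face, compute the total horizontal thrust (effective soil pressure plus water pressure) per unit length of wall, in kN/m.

60.3 kN/m

K_a = tan²(45° − φ/2) = 0.2596.
γ' = 21.8 − 9.81 = 11.99 kN/m³. Depth below WT = 1.8 m.
σ'_h at WT = K_a γ d_w = 12.69 kPa; at base = 12.69 + K_a γ' × 1.8 = 18.29 kPa.
P₁ (0–2.6 m) = ½×12.69×2.6 = 16.50. P₂ (2.6–4.4 m) = ½(12.69+18.29)×1.8 = 27.88.
P_w = ½ γ_w h₂² = 0.5×9.81×1.8² = 15.89. Total = 16.50+27.88+15.89 = 60.27 kN/m.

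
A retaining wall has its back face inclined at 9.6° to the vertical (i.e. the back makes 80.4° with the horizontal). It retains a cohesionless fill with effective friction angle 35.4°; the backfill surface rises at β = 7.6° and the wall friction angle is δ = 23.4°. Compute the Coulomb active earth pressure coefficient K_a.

K_a = sin²(α+φ) / [sin²α · sin(α−δ) · (1 + √{sin(φ+δ)sin(φ−β) / (sin(α−δ)sin(α+β))})²].
With α = 80.4°, φ = 35.4°, δ = 23.4°, β = 7.6°: K_a = 0.3481.

0.348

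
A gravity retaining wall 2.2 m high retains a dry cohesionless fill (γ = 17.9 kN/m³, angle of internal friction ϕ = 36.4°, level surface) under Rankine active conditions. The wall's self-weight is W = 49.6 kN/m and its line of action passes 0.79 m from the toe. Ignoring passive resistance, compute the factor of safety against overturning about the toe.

4.83

K_a = tan²(45° − 36.4°/2) = 0.2552.
P_a = ½K_aγH² = 0.5×0.2552×17.9×2.2² = 11.05 kN/m, acting at H/3 = 0.7333 m above the base.
Overturning moment M_o = P_a × H/3 = 11.05 × 0.7333 = 8.106.
Resisting moment M_r = W × 0.79 = 49.6 × 0.79 = 39.18.
FS_overturning = M_r/M_o = 39.18/8.106 = 4.834.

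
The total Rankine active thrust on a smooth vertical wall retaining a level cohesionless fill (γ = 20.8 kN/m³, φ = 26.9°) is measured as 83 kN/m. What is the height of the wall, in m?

4.60 m

K_a = 0.3770. P_a = ½ K_a γ H² ⇒ H = √(2P_a/(K_a γ)).
H = √(2×83/(0.3770×20.8)) = 4.601 m.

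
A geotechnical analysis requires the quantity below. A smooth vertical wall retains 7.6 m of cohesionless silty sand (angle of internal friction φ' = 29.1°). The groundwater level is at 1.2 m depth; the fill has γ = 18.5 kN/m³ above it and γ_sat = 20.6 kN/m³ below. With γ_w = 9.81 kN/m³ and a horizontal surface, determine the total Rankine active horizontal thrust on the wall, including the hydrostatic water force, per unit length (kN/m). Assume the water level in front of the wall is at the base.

331 kN/m

K_a = tan²(45° − φ/2) = 0.3456.
γ' = 20.6 − 9.81 = 10.79 kN/m³. Depth below WT = 6.4 m.
σ'_h at WT = K_a γ d_w = 7.672 kPa; at base = 7.672 + K_a γ' × 6.4 = 31.54 kPa.
P₁ (0–1.2 m) = ½×7.672×1.2 = 4.603. P₂ (1.2–7.6 m) = ½(7.672+31.54)×6.4 = 125.5.
P_w = ½ γ_w h₂² = 0.5×9.81×6.4² = 200.9. Total = 4.603+125.5+200.9 = 331.0 kN/m.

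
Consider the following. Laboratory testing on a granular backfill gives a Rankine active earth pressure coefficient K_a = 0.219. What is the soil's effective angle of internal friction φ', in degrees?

39.8°

K_a = tan²(45° − φ/2) ⇒ 45° − φ/2 = arctan(√0.219) = 25.08°.
φ = 2(45° − 25.08°) = 39.84°.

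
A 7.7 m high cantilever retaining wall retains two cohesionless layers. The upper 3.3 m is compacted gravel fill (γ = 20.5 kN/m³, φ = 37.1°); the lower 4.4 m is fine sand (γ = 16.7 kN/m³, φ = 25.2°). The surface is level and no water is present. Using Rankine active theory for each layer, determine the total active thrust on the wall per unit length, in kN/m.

K_a1 = tan²(45°−37.1°/2) = 0.2475; K_a2 = tan²(45°−25.2°/2) = 0.4027.
Layer 1: σ at base = K_a1 γ₁ h₁ = 16.74 kPa; P₁ = ½×16.74×3.3 = 27.63.
Layer 2: σ_v at top = γ₁h₁ = 67.65; σ_h top = K_a2×67.65 = 27.25; σ_h base = K_a2×(67.65+16.7×4.4) = 56.84.
P₂ = ½(27.25+56.84)×4.4 = 185.0. Total P_a = 27.63+185.0 = 212.6 kN/m.

213 kN/m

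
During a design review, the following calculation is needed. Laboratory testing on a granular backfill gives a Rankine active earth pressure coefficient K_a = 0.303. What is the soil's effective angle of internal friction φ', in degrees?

K_a = tan²(45° − φ/2) ⇒ 45° − φ/2 = arctan(√0.303) = 28.83°.
φ = 2(45° − 28.83°) = 32.34°.

32.3°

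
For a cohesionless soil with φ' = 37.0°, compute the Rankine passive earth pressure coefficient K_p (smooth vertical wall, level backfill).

4.02

K_p = (1 + sin φ)/(1 − sin φ) = tan²(45° + 37.0°/2) = 4.023.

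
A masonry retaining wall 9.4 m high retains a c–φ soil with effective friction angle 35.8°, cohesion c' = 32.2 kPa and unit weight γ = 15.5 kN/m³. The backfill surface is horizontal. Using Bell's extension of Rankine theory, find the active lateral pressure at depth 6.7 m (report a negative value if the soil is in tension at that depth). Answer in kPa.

K_a = (1 − sin φ)/(1 + sin φ) = 0.2619.
σ_a = K_a γ z − 2c√K_a = 0.2619×15.5×6.7 − 2×32.2×0.5117 = -5.761 kPa.

-5.76 kPa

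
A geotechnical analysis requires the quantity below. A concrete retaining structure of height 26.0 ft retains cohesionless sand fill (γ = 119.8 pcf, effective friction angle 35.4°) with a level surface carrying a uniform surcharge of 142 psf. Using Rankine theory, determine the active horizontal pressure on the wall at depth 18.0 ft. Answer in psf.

612 psf

K_a = (1 − sin φ)/(1 + sin φ) = 0.2664.
σ_v = γz + q = 119.8 × 18.0 + 142 = 2298 psf.
σ_h = K_a σ_v = 0.2664 × 2298 = 612.3 psf.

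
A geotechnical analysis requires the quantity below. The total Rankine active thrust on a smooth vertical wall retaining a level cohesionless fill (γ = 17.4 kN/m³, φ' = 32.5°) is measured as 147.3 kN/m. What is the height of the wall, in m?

K_a = 0.3010. P_a = ½ K_a γ H² ⇒ H = √(2P_a/(K_a γ)).
H = √(2×147.3/(0.3010×17.4)) = 7.500 m.

7.50 m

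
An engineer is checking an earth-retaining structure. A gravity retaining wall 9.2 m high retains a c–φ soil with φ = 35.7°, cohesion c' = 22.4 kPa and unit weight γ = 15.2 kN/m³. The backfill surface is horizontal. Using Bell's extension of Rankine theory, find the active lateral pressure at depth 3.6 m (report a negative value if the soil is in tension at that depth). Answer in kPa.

-8.58 kPa

K_a = (1 − sin φ)/(1 + sin φ) = 0.2630.
σ_a = K_a γ z − 2c√K_a = 0.2630×15.2×3.6 − 2×22.4×0.5128 = -8.584 kPa.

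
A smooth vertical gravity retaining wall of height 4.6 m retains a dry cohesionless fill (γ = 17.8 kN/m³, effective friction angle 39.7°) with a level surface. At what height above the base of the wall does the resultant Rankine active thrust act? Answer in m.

1.53 m

K_a = 0.2204.
The pressure distribution is triangular, so the resultant acts at H/3 above the base = 4.6/3 = 1.533 m.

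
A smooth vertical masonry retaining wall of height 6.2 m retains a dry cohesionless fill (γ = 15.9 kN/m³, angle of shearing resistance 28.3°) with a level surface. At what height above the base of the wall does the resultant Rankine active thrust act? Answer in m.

K_a = 0.3568.
The pressure distribution is triangular, so the resultant acts at H/3 above the base = 6.2/3 = 2.067 m.

2.07 m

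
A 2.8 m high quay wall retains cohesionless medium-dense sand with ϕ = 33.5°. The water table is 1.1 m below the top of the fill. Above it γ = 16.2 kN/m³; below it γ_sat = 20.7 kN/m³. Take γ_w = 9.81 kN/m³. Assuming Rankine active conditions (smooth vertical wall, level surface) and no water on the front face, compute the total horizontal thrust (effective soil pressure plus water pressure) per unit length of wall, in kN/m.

30.3 kN/m

K_a = tan²(45° − φ/2) = 0.2887.
γ' = 20.7 − 9.81 = 10.89 kN/m³. Depth below WT = 1.7 m.
σ'_h at WT = K_a γ d_w = 5.145 kPa; at base = 5.145 + K_a γ' × 1.7 = 10.49 kPa.
P₁ (0–1.1 m) = ½×5.145×1.1 = 2.830. P₂ (1.1–2.8 m) = ½(5.145+10.49)×1.7 = 13.29.
P_w = ½ γ_w h₂² = 0.5×9.81×1.7² = 14.18. Total = 2.830+13.29+14.18 = 30.29 kN/m.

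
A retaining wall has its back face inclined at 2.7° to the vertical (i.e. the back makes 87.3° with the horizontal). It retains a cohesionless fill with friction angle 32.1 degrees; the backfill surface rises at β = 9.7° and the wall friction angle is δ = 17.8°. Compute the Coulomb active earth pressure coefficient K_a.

0.334

K_a = sin²(α+φ) / [sin²α · sin(α−δ) · (1 + √{sin(φ+δ)sin(φ−β) / (sin(α−δ)sin(α+β))})²].
With α = 87.3°, φ = 32.1°, δ = 17.8°, β = 9.7°: K_a = 0.3337.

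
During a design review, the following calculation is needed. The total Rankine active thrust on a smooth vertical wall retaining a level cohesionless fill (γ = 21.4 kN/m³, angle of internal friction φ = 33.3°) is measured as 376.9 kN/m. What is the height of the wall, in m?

K_a = 0.2911. P_a = ½ K_a γ H² ⇒ H = √(2P_a/(K_a γ)).
H = √(2×376.9/(0.2911×21.4)) = 11.00 m.

11.0 m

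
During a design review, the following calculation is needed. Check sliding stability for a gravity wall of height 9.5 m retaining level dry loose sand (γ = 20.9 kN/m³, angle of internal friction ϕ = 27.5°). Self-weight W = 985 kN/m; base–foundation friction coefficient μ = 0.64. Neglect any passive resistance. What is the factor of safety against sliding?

K_a = tan²(45° − 27.5°/2) = 0.3682.
P_a = ½K_aγH² = 0.5×0.3682×20.9×9.5² = 347.3 kN/m, acting at H/3 = 3.167 m above the base.
FS_sliding = μW / P_a = 0.64×985 / 347.3 = 1.815.

1.82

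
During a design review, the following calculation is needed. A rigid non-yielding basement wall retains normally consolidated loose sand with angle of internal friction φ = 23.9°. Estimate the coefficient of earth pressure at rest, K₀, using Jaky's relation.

0.595

K₀ = 1 − sin φ' = 1 − sin 23.9° = 0.5949.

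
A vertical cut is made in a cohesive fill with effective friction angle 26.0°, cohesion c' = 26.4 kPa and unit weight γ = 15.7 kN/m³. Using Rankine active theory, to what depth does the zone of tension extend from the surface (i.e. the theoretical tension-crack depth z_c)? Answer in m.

5.38 m

K_a = tan²(45° − 26.0°/2) = 0.3905; √K_a = 0.6249.
The active pressure is zero where K_a γ z = 2c√K_a, so z_c = 2c/(γ√K_a) = 2×26.4/(15.7×0.6249) = 5.382 m.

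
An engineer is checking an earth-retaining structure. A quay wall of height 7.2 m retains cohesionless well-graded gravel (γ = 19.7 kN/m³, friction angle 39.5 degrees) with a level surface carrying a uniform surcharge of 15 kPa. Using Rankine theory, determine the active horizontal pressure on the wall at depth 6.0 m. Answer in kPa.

29.6 kPa

K_a = (1 − sin φ)/(1 + sin φ) = 0.2224.
σ_v = γz + q = 19.7 × 6.0 + 15 = 133.2 kPa.
σ_h = K_a σ_v = 0.2224 × 133.2 = 29.63 kPa.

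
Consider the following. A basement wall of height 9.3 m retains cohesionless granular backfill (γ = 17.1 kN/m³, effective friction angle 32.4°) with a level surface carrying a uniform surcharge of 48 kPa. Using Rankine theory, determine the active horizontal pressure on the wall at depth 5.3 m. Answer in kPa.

41.9 kPa

K_a = (1 − sin φ)/(1 + sin φ) = 0.3022.
σ_v = γz + q = 17.1 × 5.3 + 48 = 138.6 kPa.
σ_h = K_a σ_v = 0.3022 × 138.6 = 41.90 kPa.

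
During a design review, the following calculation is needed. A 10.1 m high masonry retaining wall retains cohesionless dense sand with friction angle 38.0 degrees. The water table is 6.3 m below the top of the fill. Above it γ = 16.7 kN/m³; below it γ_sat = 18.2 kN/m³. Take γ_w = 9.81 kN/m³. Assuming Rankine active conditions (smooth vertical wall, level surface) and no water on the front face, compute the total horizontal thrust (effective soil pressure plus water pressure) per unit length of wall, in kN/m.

K_a = tan²(45° − φ/2) = 0.2379.
γ' = 18.2 − 9.81 = 8.390 kN/m³. Depth below WT = 3.8 m.
σ'_h at WT = K_a γ d_w = 25.03 kPa; at base = 25.03 + K_a γ' × 3.8 = 32.61 kPa.
P₁ (0–6.3 m) = ½×25.03×6.3 = 78.84. P₂ (6.3–10.1 m) = ½(25.03+32.61)×3.8 = 109.5.
P_w = ½ γ_w h₂² = 0.5×9.81×3.8² = 70.83. Total = 78.84+109.5+70.83 = 259.2 kN/m.

259 kN/m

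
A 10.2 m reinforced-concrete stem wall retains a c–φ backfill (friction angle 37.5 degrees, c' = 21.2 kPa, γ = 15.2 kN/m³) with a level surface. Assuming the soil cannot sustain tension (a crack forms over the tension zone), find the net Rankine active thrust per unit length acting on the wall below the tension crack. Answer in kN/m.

38.2 kN/m

K_a = 0.2432; √K_a = 0.4931.
Tension-crack depth z_c = 2c/(γ√K_a) = 2×21.2/(15.2×0.4931) = 5.656 m.
σ_a at base = K_a γ H − 2c√K_a = 0.2432×15.2×10.2 − 2×21.2×0.4931 = 16.80 kPa.
P_a = ½ × 16.80 × (H − z_c) = 0.5×16.80×4.544 = 38.15 kN/m.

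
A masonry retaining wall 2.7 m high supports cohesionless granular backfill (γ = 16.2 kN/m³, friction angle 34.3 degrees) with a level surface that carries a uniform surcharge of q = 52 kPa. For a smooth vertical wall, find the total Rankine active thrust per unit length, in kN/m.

55.7 kN/m

K_a = tan²(45° − φ/2) = 0.2792.
Soil triangle: ½ K_a γ H² = 0.5×0.2792×16.2×2.7² = 16.48 kN/m.
Surcharge rectangle: K_a q H = 0.2792×52×2.7 = 39.19 kN/m.
Total = 16.48 + 39.19 = 55.68 kN/m.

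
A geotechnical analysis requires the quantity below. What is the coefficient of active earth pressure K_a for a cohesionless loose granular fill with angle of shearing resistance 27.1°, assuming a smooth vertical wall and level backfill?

0.374

K_a = tan²(45° − φ/2) = tan²(31.45°) = 0.3741.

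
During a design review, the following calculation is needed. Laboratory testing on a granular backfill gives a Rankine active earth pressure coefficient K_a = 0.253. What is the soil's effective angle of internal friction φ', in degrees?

36.6°

K_a = tan²(45° − φ/2) ⇒ 45° − φ/2 = arctan(√0.253) = 26.70°.
φ = 2(45° − 26.70°) = 36.60°.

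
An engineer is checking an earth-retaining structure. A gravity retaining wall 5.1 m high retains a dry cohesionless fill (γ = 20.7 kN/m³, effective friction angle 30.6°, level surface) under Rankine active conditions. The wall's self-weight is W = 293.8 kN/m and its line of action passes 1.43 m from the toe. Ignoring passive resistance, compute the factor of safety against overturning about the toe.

2.82

K_a = tan²(45° − 30.6°/2) = 0.3253.
P_a = ½K_aγH² = 0.5×0.3253×20.7×5.1² = 87.58 kN/m, acting at H/3 = 1.700 m above the base.
Overturning moment M_o = P_a × H/3 = 87.58 × 1.700 = 148.9.
Resisting moment M_r = W × 1.43 = 293.8 × 1.43 = 420.1.
FS_overturning = M_r/M_o = 420.1/148.9 = 2.822.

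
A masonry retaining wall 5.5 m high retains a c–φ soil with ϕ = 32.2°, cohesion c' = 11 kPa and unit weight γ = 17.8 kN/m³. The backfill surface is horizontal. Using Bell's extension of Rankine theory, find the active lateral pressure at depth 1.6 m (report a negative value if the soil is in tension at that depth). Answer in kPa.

-3.47 kPa

K_a = (1 − sin φ)/(1 + sin φ) = 0.3047.
σ_a = K_a γ z − 2c√K_a = 0.3047×17.8×1.6 − 2×11×0.5520 = -3.466 kPa.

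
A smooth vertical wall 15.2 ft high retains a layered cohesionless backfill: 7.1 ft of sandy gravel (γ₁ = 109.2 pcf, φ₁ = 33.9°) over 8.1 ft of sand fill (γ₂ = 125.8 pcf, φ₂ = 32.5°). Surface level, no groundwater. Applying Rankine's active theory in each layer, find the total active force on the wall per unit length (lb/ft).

3910 lb/ft

K_a1 = tan²(45°−33.9°/2) = 0.2839; K_a2 = tan²(45°−32.5°/2) = 0.3010.
Layer 1: σ at base = K_a1 γ₁ h₁ = 220.1 psf; P₁ = ½×220.1×7.1 = 781.4.
Layer 2: σ_v at top = γ₁h₁ = 775.3; σ_h top = K_a2×775.3 = 233.4; σ_h base = K_a2×(775.3+125.8×8.1) = 540.1.
P₂ = ½(233.4+540.1)×8.1 = 3132. Total P_a = 781.4+3132 = 3914 lb/ft.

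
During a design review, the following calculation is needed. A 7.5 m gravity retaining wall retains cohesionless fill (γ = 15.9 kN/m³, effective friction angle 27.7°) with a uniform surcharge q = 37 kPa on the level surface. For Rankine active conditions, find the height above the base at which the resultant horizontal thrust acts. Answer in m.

2.98 m

K_a = 0.3653.
Triangular part P₁ = ½K_aγH² = 163.4 at H/3 = 2.500 m; rectangular part P₂ = K_a q H = 101.4 at H/2 = 3.750 m.
ȳ = (P₁·2.500 + P₂·3.750)/(P₁+P₂) = 2.979 m.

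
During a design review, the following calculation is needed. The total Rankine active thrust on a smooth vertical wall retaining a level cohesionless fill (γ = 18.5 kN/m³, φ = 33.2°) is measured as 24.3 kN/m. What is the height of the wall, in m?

K_a = 0.2924. P_a = ½ K_a γ H² ⇒ H = √(2P_a/(K_a γ)).
H = √(2×24.3/(0.2924×18.5)) = 2.998 m.

3.00 m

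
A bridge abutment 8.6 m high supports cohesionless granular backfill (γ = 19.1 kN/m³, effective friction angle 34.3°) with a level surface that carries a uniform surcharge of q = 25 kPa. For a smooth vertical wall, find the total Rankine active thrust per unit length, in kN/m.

257 kN/m

K_a = tan²(45° − φ/2) = 0.2792.
Soil triangle: ½ K_a γ H² = 0.5×0.2792×19.1×8.6² = 197.2 kN/m.
Surcharge rectangle: K_a q H = 0.2792×25×8.6 = 60.02 kN/m.
Total = 197.2 + 60.02 = 257.2 kN/m.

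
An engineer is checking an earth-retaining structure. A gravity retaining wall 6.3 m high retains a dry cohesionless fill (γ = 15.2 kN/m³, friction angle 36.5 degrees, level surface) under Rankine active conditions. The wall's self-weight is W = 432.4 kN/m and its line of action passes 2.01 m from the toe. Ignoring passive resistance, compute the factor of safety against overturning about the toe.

5.40

K_a = tan²(45° − 36.5°/2) = 0.2541.
P_a = ½K_aγH² = 0.5×0.2541×15.2×6.3² = 76.64 kN/m, acting at H/3 = 2.100 m above the base.
Overturning moment M_o = P_a × H/3 = 76.64 × 2.100 = 160.9.
Resisting moment M_r = W × 2.01 = 432.4 × 2.01 = 869.1.
FS_overturning = M_r/M_o = 869.1/160.9 = 5.401.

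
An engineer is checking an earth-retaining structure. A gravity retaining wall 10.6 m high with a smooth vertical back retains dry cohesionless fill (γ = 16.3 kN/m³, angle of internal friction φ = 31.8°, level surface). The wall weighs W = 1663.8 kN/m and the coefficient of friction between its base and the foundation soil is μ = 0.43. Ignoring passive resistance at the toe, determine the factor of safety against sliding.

2.52

K_a = tan²(45° − 31.8°/2) = 0.3098.
P_a = ½K_aγH² = 0.5×0.3098×16.3×10.6² = 283.7 kN/m, acting at H/3 = 3.533 m above the base.
FS_sliding = μW / P_a = 0.43×1663.8 / 283.7 = 2.522.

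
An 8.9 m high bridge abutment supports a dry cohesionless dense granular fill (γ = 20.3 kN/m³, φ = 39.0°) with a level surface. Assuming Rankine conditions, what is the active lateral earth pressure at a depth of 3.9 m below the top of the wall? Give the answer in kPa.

18.0 kPa

K_a = (1 − sin φ)/(1 + sin φ) = 0.2275.
σ_h = K_a γ z = 0.2275 × 20.3 × 3.9 = 18.01 kPa.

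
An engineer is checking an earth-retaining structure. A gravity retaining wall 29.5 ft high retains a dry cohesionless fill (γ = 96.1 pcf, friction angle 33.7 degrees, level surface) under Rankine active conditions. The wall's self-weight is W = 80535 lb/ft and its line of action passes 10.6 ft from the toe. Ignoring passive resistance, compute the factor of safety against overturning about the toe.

7.25

K_a = tan²(45° − 33.7°/2) = 0.2863.
P_a = ½K_aγH² = 0.5×0.2863×96.1×29.5² = 11970 lb/ft, acting at H/3 = 9.833 ft above the base.
Overturning moment M_o = P_a × H/3 = 11970 × 9.833 = 117700.
Resisting moment M_r = W × 10.6 = 80535 × 10.6 = 853700.
FS_overturning = M_r/M_o = 853700/117700 = 7.251.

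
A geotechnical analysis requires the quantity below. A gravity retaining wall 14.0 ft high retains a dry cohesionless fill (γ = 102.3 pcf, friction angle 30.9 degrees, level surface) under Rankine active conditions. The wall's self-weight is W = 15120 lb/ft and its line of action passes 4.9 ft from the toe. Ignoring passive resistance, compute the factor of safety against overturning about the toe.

4.93

K_a = tan²(45° − 30.9°/2) = 0.3214.
P_a = ½K_aγH² = 0.5×0.3214×102.3×14.0² = 3222 lb/ft, acting at H/3 = 4.667 ft above the base.
Overturning moment M_o = P_a × H/3 = 3222 × 4.667 = 15040.
Resisting moment M_r = W × 4.9 = 15120 × 4.9 = 74090.
FS_overturning = M_r/M_o = 74090/15040 = 4.927.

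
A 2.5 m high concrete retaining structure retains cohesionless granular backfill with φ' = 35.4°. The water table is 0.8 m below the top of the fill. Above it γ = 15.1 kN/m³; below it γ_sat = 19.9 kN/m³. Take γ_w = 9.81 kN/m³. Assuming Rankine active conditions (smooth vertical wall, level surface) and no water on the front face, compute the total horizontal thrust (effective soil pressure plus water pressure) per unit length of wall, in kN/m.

K_a = tan²(45° − φ/2) = 0.2664.
γ' = 19.9 − 9.81 = 10.09 kN/m³. Depth below WT = 1.7 m.
σ'_h at WT = K_a γ d_w = 3.218 kPa; at base = 3.218 + K_a γ' × 1.7 = 7.788 kPa.
P₁ (0–0.8 m) = ½×3.218×0.8 = 1.287. P₂ (0.8–2.5 m) = ½(3.218+7.788)×1.7 = 9.355.
P_w = ½ γ_w h₂² = 0.5×9.81×1.7² = 14.18. Total = 1.287+9.355+14.18 = 24.82 kN/m.

24.8 kN/m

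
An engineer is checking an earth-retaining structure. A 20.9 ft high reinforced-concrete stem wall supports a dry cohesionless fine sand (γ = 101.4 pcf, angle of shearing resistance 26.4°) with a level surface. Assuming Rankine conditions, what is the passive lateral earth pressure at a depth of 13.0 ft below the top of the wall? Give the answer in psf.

K_p = (1 + sin φ)/(1 − sin φ) = 2.601.
σ_h = K_p γ z = 2.601 × 101.4 × 13.0 = 3429 psf.

3430 psf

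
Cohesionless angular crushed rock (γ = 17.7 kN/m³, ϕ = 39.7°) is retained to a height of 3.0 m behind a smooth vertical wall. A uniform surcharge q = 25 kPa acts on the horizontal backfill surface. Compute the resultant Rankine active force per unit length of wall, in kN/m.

K_a = tan²(45° − φ/2) = 0.2204.
Soil triangle: ½ K_a γ H² = 0.5×0.2204×17.7×3.0² = 17.56 kN/m.
Surcharge rectangle: K_a q H = 0.2204×25×3.0 = 16.53 kN/m.
Total = 17.56 + 16.53 = 34.09 kN/m.

34.1 kN/m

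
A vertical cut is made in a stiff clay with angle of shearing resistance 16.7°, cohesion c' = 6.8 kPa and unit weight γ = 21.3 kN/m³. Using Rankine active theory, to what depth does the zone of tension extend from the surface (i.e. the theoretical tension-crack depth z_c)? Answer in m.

K_a = tan²(45° − 16.7°/2) = 0.5536; √K_a = 0.7440.
The active pressure is zero where K_a γ z = 2c√K_a, so z_c = 2c/(γ√K_a) = 2×6.8/(21.3×0.7440) = 0.8582 m.

0.858 m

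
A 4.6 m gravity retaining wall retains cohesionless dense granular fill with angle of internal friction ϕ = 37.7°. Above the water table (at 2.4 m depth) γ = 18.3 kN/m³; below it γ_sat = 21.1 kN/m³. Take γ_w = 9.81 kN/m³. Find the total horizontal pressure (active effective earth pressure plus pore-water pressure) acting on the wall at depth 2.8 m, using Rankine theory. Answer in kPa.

15.6 kPa

K_a = (1 − sin φ)/(1 + sin φ) = 0.2411.
γ' = 21.1 − 9.81 = 11.29 kN/m³.
Effective vertical stress at 2.8 m: σ'_v = 18.3×2.4 + 11.29×0.400 = 48.44 kPa.
σ'_h = K_a σ'_v = 0.2411 × 48.44 = 11.68 kPa; u = γ_w × 0.400 = 3.924 kPa.
Total σ_h = 11.68 + 3.924 = 15.60 kPa.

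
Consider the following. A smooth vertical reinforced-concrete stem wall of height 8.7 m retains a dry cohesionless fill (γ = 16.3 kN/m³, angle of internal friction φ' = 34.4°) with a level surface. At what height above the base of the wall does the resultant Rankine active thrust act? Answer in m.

K_a = 0.2780.
The pressure distribution is triangular, so the resultant acts at H/3 above the base = 8.7/3 = 2.900 m.

2.90 m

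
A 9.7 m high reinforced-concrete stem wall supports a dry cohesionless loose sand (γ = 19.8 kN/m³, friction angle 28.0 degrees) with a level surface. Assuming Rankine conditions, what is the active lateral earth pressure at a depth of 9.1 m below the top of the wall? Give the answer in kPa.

K_a = (1 − sin φ)/(1 + sin φ) = 0.3610.
σ_h = K_a γ z = 0.3610 × 19.8 × 9.1 = 65.05 kPa.

65.1 kPa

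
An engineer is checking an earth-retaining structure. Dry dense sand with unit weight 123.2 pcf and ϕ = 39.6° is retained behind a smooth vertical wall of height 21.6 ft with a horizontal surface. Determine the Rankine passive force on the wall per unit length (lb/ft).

K_p = tan²(45° + φ/2) = 4.516.
P_p = ½ K_p γ H² = 0.5 × 4.516 × 123.2 × 21.6² = 129800 lb/ft.

130000 lb/ft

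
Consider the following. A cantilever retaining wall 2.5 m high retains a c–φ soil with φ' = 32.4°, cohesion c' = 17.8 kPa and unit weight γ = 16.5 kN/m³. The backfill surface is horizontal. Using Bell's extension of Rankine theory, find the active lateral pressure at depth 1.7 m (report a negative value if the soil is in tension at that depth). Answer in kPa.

K_a = (1 − sin φ)/(1 + sin φ) = 0.3022.
σ_a = K_a γ z − 2c√K_a = 0.3022×16.5×1.7 − 2×17.8×0.5498 = -11.09 kPa.

-11.1 kPa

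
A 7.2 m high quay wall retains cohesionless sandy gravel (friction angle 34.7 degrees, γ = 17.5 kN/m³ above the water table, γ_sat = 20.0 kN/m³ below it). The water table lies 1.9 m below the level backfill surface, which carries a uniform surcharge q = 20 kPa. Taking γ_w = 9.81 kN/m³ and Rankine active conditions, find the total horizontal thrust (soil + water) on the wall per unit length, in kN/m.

274 kN/m

K_a = tan²(45° − φ/2) = 0.2745.
γ' = 20.0 − 9.81 = 10.19 kN/m³. h₂ = H − d_w = 5.3 m.
σ'_h: at surface K_a·q = 5.489; at WT K_a(q+γd_w) = 14.62; at base K_a(q+γd_w+γ'h₂) = 29.44 kPa.
P₁ = ½(5.489+14.62)×1.9 = 19.10; P₂ = ½(14.62+29.44)×5.3 = 116.7; P_w = ½γ_w h₂² = 137.8.
Total = 19.10+116.7+137.8 = 273.6 kN/m.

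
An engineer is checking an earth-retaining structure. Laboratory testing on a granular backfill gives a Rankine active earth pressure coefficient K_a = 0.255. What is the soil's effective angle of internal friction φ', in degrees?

K_a = tan²(45° − φ/2) ⇒ 45° − φ/2 = arctan(√0.255) = 26.79°.
φ = 2(45° − 26.79°) = 36.41°.

36.4°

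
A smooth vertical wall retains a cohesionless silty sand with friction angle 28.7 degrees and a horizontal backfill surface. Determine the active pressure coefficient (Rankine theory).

K_a = (1 − sin φ)/(1 + sin φ) = (1 − sin 28.7°)/(1 + sin 28.7°) = 0.3511.

0.351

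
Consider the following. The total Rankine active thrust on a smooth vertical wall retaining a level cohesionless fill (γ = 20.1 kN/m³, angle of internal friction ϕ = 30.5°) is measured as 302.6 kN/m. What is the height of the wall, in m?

K_a = 0.3267. P_a = ½ K_a γ H² ⇒ H = √(2P_a/(K_a γ)).
H = √(2×302.6/(0.3267×20.1)) = 9.601 m.

9.60 m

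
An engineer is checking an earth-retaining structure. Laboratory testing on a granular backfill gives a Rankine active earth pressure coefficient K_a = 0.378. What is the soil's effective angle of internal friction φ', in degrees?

K_a = tan²(45° − φ/2) ⇒ 45° − φ/2 = arctan(√0.378) = 31.58°.
φ = 2(45° − 31.58°) = 26.83°.

26.8°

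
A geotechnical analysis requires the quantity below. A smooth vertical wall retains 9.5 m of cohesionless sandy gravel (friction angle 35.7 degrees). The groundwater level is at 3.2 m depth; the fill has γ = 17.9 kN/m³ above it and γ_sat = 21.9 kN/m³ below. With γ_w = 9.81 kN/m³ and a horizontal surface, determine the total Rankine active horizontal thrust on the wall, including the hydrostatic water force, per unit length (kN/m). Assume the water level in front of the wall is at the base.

377 kN/m

K_a = tan²(45° − φ/2) = 0.2630.
γ' = 21.9 − 9.81 = 12.09 kN/m³. Depth below WT = 6.3 m.
σ'_h at WT = K_a γ d_w = 15.06 kPa; at base = 15.06 + K_a γ' × 6.3 = 35.10 kPa.
P₁ (0–3.2 m) = ½×15.06×3.2 = 24.10. P₂ (3.2–9.5 m) = ½(15.06+35.10)×6.3 = 158.0.
P_w = ½ γ_w h₂² = 0.5×9.81×6.3² = 194.7. Total = 24.10+158.0+194.7 = 376.8 kN/m.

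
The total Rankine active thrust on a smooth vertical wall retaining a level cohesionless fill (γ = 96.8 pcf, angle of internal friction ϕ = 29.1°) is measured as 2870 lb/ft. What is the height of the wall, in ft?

K_a = 0.3456. P_a = ½ K_a γ H² ⇒ H = √(2P_a/(K_a γ)).
H = √(2×2870/(0.3456×96.8)) = 13.10 ft.

13.1 ft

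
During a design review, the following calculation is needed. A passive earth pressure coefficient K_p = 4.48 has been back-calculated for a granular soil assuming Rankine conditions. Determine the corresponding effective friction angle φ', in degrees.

39.4°

K_p = (1+sin φ)/(1−sin φ) ⇒ sin φ = (K_p − 1)/(K_p + 1) = 0.6350.
φ = arcsin(0.6350) = 39.42°.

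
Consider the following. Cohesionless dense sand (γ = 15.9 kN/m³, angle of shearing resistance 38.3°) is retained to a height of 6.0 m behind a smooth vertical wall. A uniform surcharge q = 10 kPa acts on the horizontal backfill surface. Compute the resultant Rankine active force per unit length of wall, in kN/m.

K_a = tan²(45° − φ/2) = 0.2347.
Soil triangle: ½ K_a γ H² = 0.5×0.2347×15.9×6.0² = 67.18 kN/m.
Surcharge rectangle: K_a q H = 0.2347×10×6.0 = 14.08 kN/m.
Total = 67.18 + 14.08 = 81.27 kN/m.

81.3 kN/m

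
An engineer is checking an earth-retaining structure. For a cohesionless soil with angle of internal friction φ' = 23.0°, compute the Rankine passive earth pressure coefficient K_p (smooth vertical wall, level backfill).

2.28

K_p = (1 + sin φ)/(1 − sin φ) = tan²(45° + 23.0°/2) = 2.283.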